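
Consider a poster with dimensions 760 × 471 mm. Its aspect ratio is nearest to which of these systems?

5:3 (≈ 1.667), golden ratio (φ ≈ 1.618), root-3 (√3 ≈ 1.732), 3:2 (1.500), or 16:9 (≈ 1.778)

golden ratio

Ratio = 760 / 471 ≈ 1.614.
Distances: 5:3 1.667 (Δ 0.053); golden ratio 1.618 (Δ 0.004); root-3 1.732 (Δ 0.118); 3:2 1.500 (Δ 0.114); 16:9 1.778 (Δ 0.164).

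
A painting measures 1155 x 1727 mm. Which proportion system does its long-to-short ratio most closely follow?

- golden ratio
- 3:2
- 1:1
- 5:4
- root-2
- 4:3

1727/1155 ≈ 1.495. Nearest candidates are 3:2 (1.500, off by 0.005) and root-2 (1.414, off by 0.081).

3:2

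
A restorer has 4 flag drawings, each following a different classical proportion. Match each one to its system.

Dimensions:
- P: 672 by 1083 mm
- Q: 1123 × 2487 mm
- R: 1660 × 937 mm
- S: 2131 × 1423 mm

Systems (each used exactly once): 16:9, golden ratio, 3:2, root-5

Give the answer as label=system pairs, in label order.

P=golden ratio, Q=root-5, R=16:9, S=3:2

P = 1083/672 ≈ 1.612 → golden ratio (1.618)
Q = 2487/1123 ≈ 2.215 → root-5 (2.236)
R = 1660/937 ≈ 1.772 → 16:9 (1.778)
S = 2131/1423 ≈ 1.498 → 3:2 (1.500)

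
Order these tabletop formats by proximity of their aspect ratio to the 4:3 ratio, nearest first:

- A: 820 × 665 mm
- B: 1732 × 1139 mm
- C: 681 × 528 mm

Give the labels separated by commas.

C, A, B

A: 820/665 ≈ 1.233 → |1.233 − 1.333| = 0.100
B: 1732/1139 ≈ 1.521 → |1.521 − 1.333| = 0.188
C: 681/528 ≈ 1.290 → |1.290 − 1.333| = 0.043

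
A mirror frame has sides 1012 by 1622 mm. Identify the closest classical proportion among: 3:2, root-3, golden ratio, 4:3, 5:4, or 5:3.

golden ratio

1622/1012 ≈ 1.603. Nearest candidates are golden ratio (1.618, off by 0.015) and 5:3 (1.667, off by 0.064).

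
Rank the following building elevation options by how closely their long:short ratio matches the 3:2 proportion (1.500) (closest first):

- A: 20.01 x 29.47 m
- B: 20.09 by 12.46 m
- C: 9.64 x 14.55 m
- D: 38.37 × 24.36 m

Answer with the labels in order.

Ratios: A = 29.47 / 20.01 ≈ 1.473; B = 20.09 / 12.46 ≈ 1.612; C = 14.55 / 9.64 ≈ 1.509; D = 38.37 / 24.36 ≈ 1.575.
|Δ from 1.500|: A 0.027; B 0.112; C 0.009; D 0.075.

C, A, D, B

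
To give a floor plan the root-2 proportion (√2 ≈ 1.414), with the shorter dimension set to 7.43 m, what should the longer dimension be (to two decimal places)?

root-2 ≈ 1.41421.
Longer side = 7.43 × 1.41421 ≈ 10.5076 → 10.51 m.

10.51 m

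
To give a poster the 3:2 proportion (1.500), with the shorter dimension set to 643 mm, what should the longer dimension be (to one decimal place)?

3:2 = 1.50000.
Longer side = 643 × 1.50000 ≈ 964.500 → 964.5 mm.

964.5 mm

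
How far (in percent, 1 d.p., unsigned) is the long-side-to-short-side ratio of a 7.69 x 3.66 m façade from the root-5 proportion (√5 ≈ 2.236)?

6.0%

Ratio = 7.69 / 3.66 ≈ 2.1011.
Ideal root-5 ≈ 2.2361. |2.1011 − 2.2361| / 2.2361 ≈ 6.04% → 6.0%.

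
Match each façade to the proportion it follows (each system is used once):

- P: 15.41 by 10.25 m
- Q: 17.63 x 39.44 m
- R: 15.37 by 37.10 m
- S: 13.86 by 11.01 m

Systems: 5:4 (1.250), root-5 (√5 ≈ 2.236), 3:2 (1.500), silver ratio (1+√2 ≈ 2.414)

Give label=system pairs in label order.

P = 15.41/10.25 ≈ 1.503 → 3:2 (1.500)
Q = 39.44/17.63 ≈ 2.237 → root-5 (2.236)
R = 37.10/15.37 ≈ 2.414 → silver ratio (2.414)
S = 13.86/11.01 ≈ 1.259 → 5:4 (1.250)

P=3:2, Q=root-5, R=silver ratio, S=5:4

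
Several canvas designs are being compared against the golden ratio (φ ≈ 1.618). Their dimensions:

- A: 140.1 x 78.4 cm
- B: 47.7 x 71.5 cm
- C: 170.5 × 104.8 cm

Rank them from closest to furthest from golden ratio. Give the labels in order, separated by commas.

C, B, A

Ratios: A = 140.1 / 78.4 ≈ 1.787; B = 71.5 / 47.7 ≈ 1.499; C = 170.5 / 104.8 ≈ 1.627.
|Δ from 1.618|: A 0.169; B 0.119; C 0.009.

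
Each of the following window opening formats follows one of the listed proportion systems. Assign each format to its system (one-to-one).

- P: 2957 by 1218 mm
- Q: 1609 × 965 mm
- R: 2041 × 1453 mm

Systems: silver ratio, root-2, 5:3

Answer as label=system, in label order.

P=silver ratio, Q=5:3, R=root-2

Ratios: P ≈ 2.428; Q ≈ 1.667; R ≈ 1.405.
Targets: silver ratio ≈ 2.414; root-2 ≈ 1.414; 5:3 ≈ 1.667.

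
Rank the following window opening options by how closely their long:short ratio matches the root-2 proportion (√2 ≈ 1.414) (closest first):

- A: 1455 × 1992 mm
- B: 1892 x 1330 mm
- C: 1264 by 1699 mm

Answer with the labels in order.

A: 1992/1455 ≈ 1.369 → |1.369 − 1.414| = 0.045
B: 1892/1330 ≈ 1.423 → |1.423 − 1.414| = 0.009
C: 1699/1264 ≈ 1.344 → |1.344 − 1.414| = 0.070

B, A, C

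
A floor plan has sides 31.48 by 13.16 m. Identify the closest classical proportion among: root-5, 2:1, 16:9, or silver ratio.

silver ratio

Ratio = 31.48 / 13.16 ≈ 2.392.
Distances: root-5 2.236 (Δ 0.156); 2:1 2.000 (Δ 0.392); 16:9 1.778 (Δ 0.614); silver ratio 2.414 (Δ 0.022).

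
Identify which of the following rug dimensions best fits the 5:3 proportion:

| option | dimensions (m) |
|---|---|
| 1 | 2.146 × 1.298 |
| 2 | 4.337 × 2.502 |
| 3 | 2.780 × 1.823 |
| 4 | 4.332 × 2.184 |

1

Ratios (long/short): 1 ≈ 1.653; 2 ≈ 1.733; 3 ≈ 1.525; 4 ≈ 1.984.
5:3 ≈ 1.667; option 1 is nearest (Δ 0.014).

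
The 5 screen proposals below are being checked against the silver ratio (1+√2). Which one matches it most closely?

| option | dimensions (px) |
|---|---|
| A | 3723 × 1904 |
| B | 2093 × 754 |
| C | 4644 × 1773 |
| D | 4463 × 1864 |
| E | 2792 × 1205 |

D

Target silver ratio ≈ 2.414.
A: 1.955 (Δ0.459)  B: 2.776 (Δ0.362)  C: 2.619 (Δ0.205)  D: 2.394 (Δ0.020)  E: 2.317 (Δ0.097)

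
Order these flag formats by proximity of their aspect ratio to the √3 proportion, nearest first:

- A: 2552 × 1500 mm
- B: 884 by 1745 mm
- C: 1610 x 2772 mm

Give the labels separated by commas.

Ratios: A = 2552 / 1500 ≈ 1.701; B = 1745 / 884 ≈ 1.974; C = 2772 / 1610 ≈ 1.722.
|Δ from 1.732|: A 0.031; B 0.242; C 0.010.

C, A, B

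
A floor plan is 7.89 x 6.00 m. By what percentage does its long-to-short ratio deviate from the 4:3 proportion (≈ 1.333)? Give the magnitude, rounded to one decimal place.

Ratio = 7.89 / 6.00 ≈ 1.3150.
Ideal 4:3 ≈ 1.3333. |1.3150 − 1.3333| / 1.3333 ≈ 1.37% → 1.4%.

1.4%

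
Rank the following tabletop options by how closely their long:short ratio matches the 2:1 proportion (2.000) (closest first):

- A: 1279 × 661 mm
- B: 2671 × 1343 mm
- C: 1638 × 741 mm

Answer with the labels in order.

B, A, C

A: 1279/661 ≈ 1.935 → |1.935 − 2.000| = 0.065
B: 2671/1343 ≈ 1.989 → |1.989 − 2.000| = 0.011
C: 1638/741 ≈ 2.211 → |2.211 − 2.000| = 0.211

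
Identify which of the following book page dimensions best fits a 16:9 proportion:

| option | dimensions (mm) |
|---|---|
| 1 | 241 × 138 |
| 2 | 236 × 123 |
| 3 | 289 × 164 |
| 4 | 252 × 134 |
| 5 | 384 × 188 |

3

Target 16:9 ≈ 1.778.
1: 1.746 (Δ0.032)  2: 1.919 (Δ0.141)  3: 1.762 (Δ0.016)  4: 1.881 (Δ0.103)  5: 2.043 (Δ0.265)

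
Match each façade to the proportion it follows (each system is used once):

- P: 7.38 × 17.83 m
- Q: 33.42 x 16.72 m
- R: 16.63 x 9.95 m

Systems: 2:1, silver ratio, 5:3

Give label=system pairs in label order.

Ratios: P ≈ 2.416; Q ≈ 1.999; R ≈ 1.671.
Targets: 2:1 ≈ 2.000; silver ratio ≈ 2.414; 5:3 ≈ 1.667.

P=silver ratio, Q=2:1, R=5:3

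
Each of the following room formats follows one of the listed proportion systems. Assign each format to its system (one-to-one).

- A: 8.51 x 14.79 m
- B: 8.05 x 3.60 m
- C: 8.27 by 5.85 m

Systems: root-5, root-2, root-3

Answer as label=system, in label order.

A=root-3, B=root-5, C=root-2

A = 14.79/8.51 ≈ 1.738 → root-3 (1.732)
B = 8.05/3.60 ≈ 2.236 → root-5 (2.236)
C = 8.27/5.85 ≈ 1.414 → root-2 (1.414)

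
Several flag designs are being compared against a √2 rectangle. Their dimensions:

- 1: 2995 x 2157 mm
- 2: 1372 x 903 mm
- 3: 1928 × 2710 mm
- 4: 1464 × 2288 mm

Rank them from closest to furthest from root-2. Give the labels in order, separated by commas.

Ratios: 1 = 2995 / 2157 ≈ 1.389; 2 = 1372 / 903 ≈ 1.519; 3 = 2710 / 1928 ≈ 1.406; 4 = 2288 / 1464 ≈ 1.563.
|Δ from 1.414|: 1 0.025; 2 0.105; 3 0.008; 4 0.149.

3, 1, 2, 4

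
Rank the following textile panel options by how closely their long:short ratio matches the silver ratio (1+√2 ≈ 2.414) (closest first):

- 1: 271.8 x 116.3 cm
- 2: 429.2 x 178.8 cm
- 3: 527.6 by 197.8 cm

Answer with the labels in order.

2, 1, 3

1: 271.8/116.3 ≈ 2.337 → |2.337 − 2.414| = 0.077
2: 429.2/178.8 ≈ 2.400 → |2.400 − 2.414| = 0.014
3: 527.6/197.8 ≈ 2.667 → |2.667 − 2.414| = 0.253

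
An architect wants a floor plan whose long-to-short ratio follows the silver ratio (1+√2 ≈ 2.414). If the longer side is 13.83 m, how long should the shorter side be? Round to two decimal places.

silver ratio ≈ 2.41421.
Shorter side = 13.83 ÷ 2.41421 ≈ 5.7286 → 5.73 m.

5.73 m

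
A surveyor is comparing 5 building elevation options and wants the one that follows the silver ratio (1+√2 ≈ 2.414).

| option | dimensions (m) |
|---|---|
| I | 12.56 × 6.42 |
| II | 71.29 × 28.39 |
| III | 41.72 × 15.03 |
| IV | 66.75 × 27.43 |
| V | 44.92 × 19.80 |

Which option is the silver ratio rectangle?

IV

Target silver ratio ≈ 2.414.
I: 1.956 (Δ0.458)  II: 2.511 (Δ0.097)  III: 2.776 (Δ0.362)  IV: 2.433 (Δ0.019)  V: 2.269 (Δ0.145)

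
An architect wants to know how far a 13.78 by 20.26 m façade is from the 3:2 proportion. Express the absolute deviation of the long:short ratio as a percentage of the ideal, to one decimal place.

2.0%

Ratio = 20.26 / 13.78 ≈ 1.4702.
Ideal 3:2 = 1.5000. |1.4702 − 1.5000| / 1.5000 ≈ 1.99% → 2.0%.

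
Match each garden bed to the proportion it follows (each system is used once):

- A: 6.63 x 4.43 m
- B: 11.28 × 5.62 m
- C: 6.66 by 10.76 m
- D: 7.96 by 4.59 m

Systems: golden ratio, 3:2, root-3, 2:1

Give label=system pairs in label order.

Ratios: A ≈ 1.497; B ≈ 2.007; C ≈ 1.616; D ≈ 1.734.
Targets: golden ratio ≈ 1.618; 3:2 ≈ 1.500; root-3 ≈ 1.732; 2:1 ≈ 2.000.

A=3:2, B=2:1, C=golden ratio, D=root-3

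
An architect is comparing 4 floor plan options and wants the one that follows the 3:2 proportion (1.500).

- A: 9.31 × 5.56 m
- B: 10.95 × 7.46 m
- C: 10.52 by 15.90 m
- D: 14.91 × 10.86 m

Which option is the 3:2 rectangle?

C

Ratios (long/short): A ≈ 1.674; B ≈ 1.468; C ≈ 1.511; D ≈ 1.373.
3:2 ≈ 1.500; option C is nearest (Δ 0.011).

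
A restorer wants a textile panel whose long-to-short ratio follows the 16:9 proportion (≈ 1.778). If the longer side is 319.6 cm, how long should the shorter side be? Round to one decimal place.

16:9 ≈ 1.77778.
Shorter side = 319.6 ÷ 1.77778 ≈ 179.775 → 179.8 cm.

179.8 cm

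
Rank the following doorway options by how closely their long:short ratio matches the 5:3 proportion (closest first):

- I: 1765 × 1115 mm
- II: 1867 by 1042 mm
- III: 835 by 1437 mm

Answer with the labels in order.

I: 1765/1115 ≈ 1.583 → |1.583 − 1.667| = 0.084
II: 1867/1042 ≈ 1.792 → |1.792 − 1.667| = 0.125
III: 1437/835 ≈ 1.721 → |1.721 − 1.667| = 0.054

III, I, II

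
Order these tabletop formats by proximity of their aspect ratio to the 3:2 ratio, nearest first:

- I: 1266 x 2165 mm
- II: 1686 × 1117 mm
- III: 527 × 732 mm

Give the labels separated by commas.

II, III, I

I: 2165/1266 ≈ 1.710 → |1.710 − 1.500| = 0.210
II: 1686/1117 ≈ 1.509 → |1.509 − 1.500| = 0.009
III: 732/527 ≈ 1.389 → |1.389 − 1.500| = 0.111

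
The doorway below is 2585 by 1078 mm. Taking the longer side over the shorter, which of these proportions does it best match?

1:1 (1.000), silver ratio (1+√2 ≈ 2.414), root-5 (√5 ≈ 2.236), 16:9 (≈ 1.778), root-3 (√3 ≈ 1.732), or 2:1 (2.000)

silver ratio

Ratio = 2585 / 1078 ≈ 2.398.
Distances: 1:1 1.000 (Δ 1.398); silver ratio 2.414 (Δ 0.016); root-5 2.236 (Δ 0.162); 16:9 1.778 (Δ 0.620); root-3 1.732 (Δ 0.666); 2:1 2.000 (Δ 0.398).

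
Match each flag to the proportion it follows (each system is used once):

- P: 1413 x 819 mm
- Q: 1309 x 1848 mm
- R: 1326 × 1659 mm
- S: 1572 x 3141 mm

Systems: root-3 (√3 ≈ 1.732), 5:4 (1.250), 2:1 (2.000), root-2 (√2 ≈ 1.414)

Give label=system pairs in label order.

P=root-3, Q=root-2, R=5:4, S=2:1

Ratios: P ≈ 1.725; Q ≈ 1.412; R ≈ 1.251; S ≈ 1.998.
Targets: root-3 ≈ 1.732; 5:4 ≈ 1.250; 2:1 ≈ 2.000; root-2 ≈ 1.414.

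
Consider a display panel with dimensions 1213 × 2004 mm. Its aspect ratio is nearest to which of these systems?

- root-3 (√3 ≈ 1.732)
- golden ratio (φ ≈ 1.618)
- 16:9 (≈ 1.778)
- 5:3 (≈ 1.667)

2004/1213 ≈ 1.652. Nearest candidates are 5:3 (1.667, off by 0.015) and golden ratio (1.618, off by 0.034).

5:3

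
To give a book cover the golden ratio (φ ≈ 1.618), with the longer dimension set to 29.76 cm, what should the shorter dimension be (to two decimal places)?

18.39 cm

golden ratio ≈ 1.61803.
Shorter side = 29.76 ÷ 1.61803 ≈ 18.3927 → 18.39 cm.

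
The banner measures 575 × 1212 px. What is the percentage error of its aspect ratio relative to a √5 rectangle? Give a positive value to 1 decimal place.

5.7%

Ratio = 1212 / 575 ≈ 2.1078.
Ideal root-5 ≈ 2.2361. |2.1078 − 2.2361| / 2.2361 ≈ 5.74% → 5.7%.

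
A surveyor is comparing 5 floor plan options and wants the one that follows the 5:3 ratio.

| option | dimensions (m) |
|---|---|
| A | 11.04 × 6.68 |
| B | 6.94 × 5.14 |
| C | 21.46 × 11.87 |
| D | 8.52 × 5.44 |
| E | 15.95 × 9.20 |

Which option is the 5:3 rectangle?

Ratios (long/short): A ≈ 1.653; B ≈ 1.350; C ≈ 1.808; D ≈ 1.566; E ≈ 1.734.
5:3 ≈ 1.667; option A is nearest (Δ 0.014).

A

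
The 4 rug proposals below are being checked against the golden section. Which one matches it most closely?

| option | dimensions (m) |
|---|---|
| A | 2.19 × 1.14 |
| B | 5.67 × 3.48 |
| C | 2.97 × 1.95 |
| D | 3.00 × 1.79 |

B

Ratios (long/short): A ≈ 1.921; B ≈ 1.629; C ≈ 1.523; D ≈ 1.676.
golden ratio ≈ 1.618; option B is nearest (Δ 0.011).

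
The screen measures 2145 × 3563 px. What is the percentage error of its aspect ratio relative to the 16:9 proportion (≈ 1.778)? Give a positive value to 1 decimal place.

Ratio = 3563 / 2145 ≈ 1.6611.
Ideal 16:9 ≈ 1.7778. |1.6611 − 1.7778| / 1.7778 ≈ 6.56% → 6.6%.

6.6%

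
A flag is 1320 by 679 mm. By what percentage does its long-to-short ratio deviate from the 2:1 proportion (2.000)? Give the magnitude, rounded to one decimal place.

Ratio = 1320 / 679 ≈ 1.9440.
Ideal 2:1 = 2.0000. |1.9440 − 2.0000| / 2.0000 ≈ 2.80% → 2.8%.

2.8%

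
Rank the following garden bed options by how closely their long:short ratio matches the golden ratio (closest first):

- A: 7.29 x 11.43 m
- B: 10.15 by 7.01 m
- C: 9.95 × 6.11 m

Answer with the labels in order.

C, A, B

A: 11.43/7.29 ≈ 1.568 → |1.568 − 1.618| = 0.050
B: 10.15/7.01 ≈ 1.448 → |1.448 − 1.618| = 0.170
C: 9.95/6.11 ≈ 1.628 → |1.628 − 1.618| = 0.010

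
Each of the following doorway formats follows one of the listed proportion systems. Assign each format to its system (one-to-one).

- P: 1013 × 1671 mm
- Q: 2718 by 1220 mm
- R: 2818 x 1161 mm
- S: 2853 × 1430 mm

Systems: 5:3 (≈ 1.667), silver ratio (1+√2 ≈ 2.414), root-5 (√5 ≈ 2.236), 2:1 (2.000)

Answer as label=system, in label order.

Ratios: P ≈ 1.650; Q ≈ 2.228; R ≈ 2.427; S ≈ 1.995.
Targets: 5:3 ≈ 1.667; silver ratio ≈ 2.414; root-5 ≈ 2.236; 2:1 ≈ 2.000.

P=5:3, Q=root-5, R=silver ratio, S=2:1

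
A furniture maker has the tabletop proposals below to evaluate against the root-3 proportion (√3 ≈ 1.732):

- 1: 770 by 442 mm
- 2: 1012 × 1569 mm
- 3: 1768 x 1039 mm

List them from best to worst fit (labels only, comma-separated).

1, 3, 2

Ratios: 1 = 770 / 442 ≈ 1.742; 2 = 1569 / 1012 ≈ 1.550; 3 = 1768 / 1039 ≈ 1.702.
|Δ from 1.732|: 1 0.010; 2 0.182; 3 0.030.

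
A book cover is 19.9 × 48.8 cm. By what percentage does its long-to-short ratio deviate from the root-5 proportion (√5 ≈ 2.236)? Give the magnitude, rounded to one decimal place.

9.7%

Ratio = 48.8 / 19.9 ≈ 2.4523.
Ideal root-5 ≈ 2.2361. |2.4523 − 2.2361| / 2.2361 ≈ 9.67% → 9.7%.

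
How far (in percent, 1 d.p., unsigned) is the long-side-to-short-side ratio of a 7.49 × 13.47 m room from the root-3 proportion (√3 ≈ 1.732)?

Ratio = 13.47 / 7.49 ≈ 1.7984.
Ideal root-3 ≈ 1.7321. |1.7984 − 1.7321| / 1.7321 ≈ 3.83% → 3.8%.

3.8%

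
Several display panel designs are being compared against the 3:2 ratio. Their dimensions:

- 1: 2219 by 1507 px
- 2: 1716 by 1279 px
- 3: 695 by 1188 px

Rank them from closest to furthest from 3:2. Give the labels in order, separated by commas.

Ratios: 1 = 2219 / 1507 ≈ 1.472; 2 = 1716 / 1279 ≈ 1.342; 3 = 1188 / 695 ≈ 1.709.
|Δ from 1.500|: 1 0.028; 2 0.158; 3 0.209.

1, 2, 3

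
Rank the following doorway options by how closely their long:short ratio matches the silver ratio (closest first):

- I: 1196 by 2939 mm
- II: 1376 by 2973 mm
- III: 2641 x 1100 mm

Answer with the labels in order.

III, I, II

I: 2939/1196 ≈ 2.457 → |2.457 − 2.414| = 0.043
II: 2973/1376 ≈ 2.161 → |2.161 − 2.414| = 0.253
III: 2641/1100 ≈ 2.401 → |2.401 − 2.414| = 0.013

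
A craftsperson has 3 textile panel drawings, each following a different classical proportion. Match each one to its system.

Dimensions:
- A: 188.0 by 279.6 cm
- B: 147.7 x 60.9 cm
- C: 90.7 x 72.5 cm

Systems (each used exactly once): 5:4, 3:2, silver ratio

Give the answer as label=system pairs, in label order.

A=3:2, B=silver ratio, C=5:4

Ratios: A ≈ 1.487; B ≈ 2.425; C ≈ 1.251.
Targets: 5:4 ≈ 1.250; 3:2 ≈ 1.500; silver ratio ≈ 2.414.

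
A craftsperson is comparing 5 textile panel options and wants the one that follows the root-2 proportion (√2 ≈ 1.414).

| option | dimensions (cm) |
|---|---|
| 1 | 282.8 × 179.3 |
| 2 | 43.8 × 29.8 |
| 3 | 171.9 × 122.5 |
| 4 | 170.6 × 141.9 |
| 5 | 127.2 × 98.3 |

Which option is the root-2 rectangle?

Target root-2 ≈ 1.414.
1: 1.577 (Δ0.163)  2: 1.470 (Δ0.056)  3: 1.403 (Δ0.011)  4: 1.202 (Δ0.212)  5: 1.294 (Δ0.120)

3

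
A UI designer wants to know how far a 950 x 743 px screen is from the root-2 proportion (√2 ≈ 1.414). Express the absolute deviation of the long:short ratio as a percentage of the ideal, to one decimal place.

9.6%

Ratio = 950 / 743 ≈ 1.2786.
Ideal root-2 ≈ 1.4142. |1.2786 − 1.4142| / 1.4142 ≈ 9.59% → 9.6%.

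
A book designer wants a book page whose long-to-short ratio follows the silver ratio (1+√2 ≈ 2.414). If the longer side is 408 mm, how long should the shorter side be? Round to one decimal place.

silver ratio ≈ 2.41421.
Shorter side = 408 ÷ 2.41421 ≈ 168.999 → 169.0 mm.

169.0 mm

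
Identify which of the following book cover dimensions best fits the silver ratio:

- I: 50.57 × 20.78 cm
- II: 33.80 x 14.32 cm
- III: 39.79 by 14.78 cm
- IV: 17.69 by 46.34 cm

I

Ratios (long/short): I ≈ 2.434; II ≈ 2.360; III ≈ 2.692; IV ≈ 2.620.
silver ratio ≈ 2.414; option I is nearest (Δ 0.020).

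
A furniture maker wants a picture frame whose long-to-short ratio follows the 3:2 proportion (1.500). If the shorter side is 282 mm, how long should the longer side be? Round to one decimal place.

3:2 = 1.50000.
Longer side = 282 × 1.50000 ≈ 423.000 → 423.0 mm.

423.0 mm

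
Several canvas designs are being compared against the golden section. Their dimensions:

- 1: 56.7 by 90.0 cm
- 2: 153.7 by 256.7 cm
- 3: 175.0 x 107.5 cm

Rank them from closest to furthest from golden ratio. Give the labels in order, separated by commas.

1: 90.0/56.7 ≈ 1.587 → |1.587 − 1.618| = 0.031
2: 256.7/153.7 ≈ 1.670 → |1.670 − 1.618| = 0.052
3: 175.0/107.5 ≈ 1.628 → |1.628 − 1.618| = 0.010

3, 1, 2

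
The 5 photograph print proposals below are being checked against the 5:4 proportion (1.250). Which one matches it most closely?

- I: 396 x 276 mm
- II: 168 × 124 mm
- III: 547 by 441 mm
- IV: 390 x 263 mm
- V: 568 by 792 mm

III

Target 5:4 ≈ 1.250.
I: 1.435 (Δ0.185)  II: 1.355 (Δ0.105)  III: 1.240 (Δ0.010)  IV: 1.483 (Δ0.233)  V: 1.394 (Δ0.144)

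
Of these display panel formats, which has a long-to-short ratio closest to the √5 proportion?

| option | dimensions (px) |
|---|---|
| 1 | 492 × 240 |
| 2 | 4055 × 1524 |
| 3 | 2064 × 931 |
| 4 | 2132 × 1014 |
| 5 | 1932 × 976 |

Target root-5 ≈ 2.236.
1: 2.050 (Δ0.186)  2: 2.661 (Δ0.425)  3: 2.217 (Δ0.019)  4: 2.103 (Δ0.133)  5: 1.980 (Δ0.256)

3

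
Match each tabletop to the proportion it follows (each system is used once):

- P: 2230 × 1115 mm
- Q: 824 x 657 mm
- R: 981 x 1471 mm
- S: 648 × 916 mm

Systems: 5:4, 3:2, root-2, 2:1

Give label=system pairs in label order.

P=2:1, Q=5:4, R=3:2, S=root-2

Ratios: P ≈ 2.000; Q ≈ 1.254; R ≈ 1.499; S ≈ 1.414.
Targets: 5:4 ≈ 1.250; 3:2 ≈ 1.500; root-2 ≈ 1.414; 2:1 ≈ 2.000.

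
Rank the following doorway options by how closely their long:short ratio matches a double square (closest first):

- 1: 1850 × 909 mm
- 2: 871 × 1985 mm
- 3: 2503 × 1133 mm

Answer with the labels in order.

1: 1850/909 ≈ 2.035 → |2.035 − 2.000| = 0.035
2: 1985/871 ≈ 2.279 → |2.279 − 2.000| = 0.279
3: 2503/1133 ≈ 2.209 → |2.209 − 2.000| = 0.209

1, 3, 2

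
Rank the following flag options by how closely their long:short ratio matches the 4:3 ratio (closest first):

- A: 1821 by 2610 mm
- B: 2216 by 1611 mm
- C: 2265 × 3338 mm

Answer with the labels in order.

A: 2610/1821 ≈ 1.433 → |1.433 − 1.333| = 0.100
B: 2216/1611 ≈ 1.376 → |1.376 − 1.333| = 0.043
C: 3338/2265 ≈ 1.474 → |1.474 − 1.333| = 0.141

B, A, C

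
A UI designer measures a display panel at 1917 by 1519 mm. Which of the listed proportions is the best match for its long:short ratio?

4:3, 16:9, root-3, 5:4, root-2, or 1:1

1917/1519 ≈ 1.262. Nearest candidates are 5:4 (1.250, off by 0.012) and 4:3 (1.333, off by 0.071).

5:4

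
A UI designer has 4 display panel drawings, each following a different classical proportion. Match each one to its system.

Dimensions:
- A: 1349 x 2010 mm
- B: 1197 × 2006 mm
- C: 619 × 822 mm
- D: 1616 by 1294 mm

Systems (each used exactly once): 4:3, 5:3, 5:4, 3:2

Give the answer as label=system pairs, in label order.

A=3:2, B=5:3, C=4:3, D=5:4

A = 2010/1349 ≈ 1.490 → 3:2 (1.500)
B = 2006/1197 ≈ 1.676 → 5:3 (1.667)
C = 822/619 ≈ 1.328 → 4:3 (1.333)
D = 1616/1294 ≈ 1.249 → 5:4 (1.250)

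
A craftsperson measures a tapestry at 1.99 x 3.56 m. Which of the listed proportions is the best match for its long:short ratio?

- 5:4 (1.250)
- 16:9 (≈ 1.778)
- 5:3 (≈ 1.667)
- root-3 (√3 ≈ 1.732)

3.56/1.99 ≈ 1.789. Nearest candidates are 16:9 (1.778, off by 0.011) and root-3 (1.732, off by 0.057).

16:9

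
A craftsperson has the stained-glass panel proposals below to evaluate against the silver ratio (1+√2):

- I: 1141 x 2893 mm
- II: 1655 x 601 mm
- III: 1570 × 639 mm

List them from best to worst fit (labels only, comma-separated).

I: 2893/1141 ≈ 2.535 → |2.535 − 2.414| = 0.121
II: 1655/601 ≈ 2.754 → |2.754 − 2.414| = 0.340
III: 1570/639 ≈ 2.457 → |2.457 − 2.414| = 0.043

III, I, II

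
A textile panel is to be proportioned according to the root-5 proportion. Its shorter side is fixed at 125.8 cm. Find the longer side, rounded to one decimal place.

281.3 cm

root-5 ≈ 2.23607.
Longer side = 125.8 × 2.23607 ≈ 281.298 → 281.3 cm.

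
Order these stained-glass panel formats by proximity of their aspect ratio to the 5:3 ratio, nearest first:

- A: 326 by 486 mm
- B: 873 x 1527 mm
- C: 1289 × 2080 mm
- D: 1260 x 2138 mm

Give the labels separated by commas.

Ratios: A = 486 / 326 ≈ 1.491; B = 1527 / 873 ≈ 1.749; C = 2080 / 1289 ≈ 1.614; D = 2138 / 1260 ≈ 1.697.
|Δ from 1.667|: A 0.176; B 0.082; C 0.053; D 0.030.

D, C, B, A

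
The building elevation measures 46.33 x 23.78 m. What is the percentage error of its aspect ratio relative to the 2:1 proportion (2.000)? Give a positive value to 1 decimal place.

2.6%

Ratio = 46.33 / 23.78 ≈ 1.9483.
Ideal 2:1 = 2.0000. |1.9483 − 2.0000| / 2.0000 ≈ 2.59% → 2.6%.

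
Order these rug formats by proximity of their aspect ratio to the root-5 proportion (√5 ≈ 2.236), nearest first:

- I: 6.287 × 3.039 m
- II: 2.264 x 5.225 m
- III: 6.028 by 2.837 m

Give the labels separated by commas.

II, III, I

I: 6.287/3.039 ≈ 2.069 → |2.069 − 2.236| = 0.167
II: 5.225/2.264 ≈ 2.308 → |2.308 − 2.236| = 0.072
III: 6.028/2.837 ≈ 2.125 → |2.125 − 2.236| = 0.111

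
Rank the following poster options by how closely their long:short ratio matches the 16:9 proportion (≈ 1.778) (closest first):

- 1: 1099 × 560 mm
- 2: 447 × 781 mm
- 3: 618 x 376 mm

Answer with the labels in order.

Ratios: 1 = 1099 / 560 ≈ 1.962; 2 = 781 / 447 ≈ 1.747; 3 = 618 / 376 ≈ 1.644.
|Δ from 1.778|: 1 0.184; 2 0.031; 3 0.134.

2, 3, 1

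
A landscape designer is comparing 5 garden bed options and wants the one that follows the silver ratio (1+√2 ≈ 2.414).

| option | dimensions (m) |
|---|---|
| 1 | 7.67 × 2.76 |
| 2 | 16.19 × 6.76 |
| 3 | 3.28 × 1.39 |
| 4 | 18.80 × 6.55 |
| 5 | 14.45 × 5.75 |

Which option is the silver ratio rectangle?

Target silver ratio ≈ 2.414.
1: 2.779 (Δ0.365)  2: 2.395 (Δ0.019)  3: 2.360 (Δ0.054)  4: 2.870 (Δ0.456)  5: 2.513 (Δ0.099)

2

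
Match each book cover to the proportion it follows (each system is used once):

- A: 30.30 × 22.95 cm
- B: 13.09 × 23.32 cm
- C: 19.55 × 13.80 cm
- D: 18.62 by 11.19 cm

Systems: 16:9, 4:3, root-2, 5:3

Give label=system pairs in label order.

Ratios: A ≈ 1.320; B ≈ 1.782; C ≈ 1.417; D ≈ 1.664.
Targets: 16:9 ≈ 1.778; 4:3 ≈ 1.333; root-2 ≈ 1.414; 5:3 ≈ 1.667.

A=4:3, B=16:9, C=root-2, D=5:3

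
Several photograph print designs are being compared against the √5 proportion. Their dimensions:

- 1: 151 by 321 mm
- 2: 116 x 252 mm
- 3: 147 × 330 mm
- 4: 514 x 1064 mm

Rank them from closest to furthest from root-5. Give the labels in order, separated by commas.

1: 321/151 ≈ 2.126 → |2.126 − 2.236| = 0.110
2: 252/116 ≈ 2.172 → |2.172 − 2.236| = 0.064
3: 330/147 ≈ 2.245 → |2.245 − 2.236| = 0.009
4: 1064/514 ≈ 2.070 → |2.070 − 2.236| = 0.166

3, 2, 1, 4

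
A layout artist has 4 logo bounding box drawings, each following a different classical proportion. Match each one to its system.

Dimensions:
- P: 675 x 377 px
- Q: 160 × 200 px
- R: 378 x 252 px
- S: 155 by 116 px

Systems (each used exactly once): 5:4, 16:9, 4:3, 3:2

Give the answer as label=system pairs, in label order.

P=16:9, Q=5:4, R=3:2, S=4:3

P = 675/377 ≈ 1.790 → 16:9 (1.778)
Q = 200/160 ≈ 1.250 → 5:4 (1.250)
R = 378/252 ≈ 1.500 → 3:2 (1.500)
S = 155/116 ≈ 1.336 → 4:3 (1.333)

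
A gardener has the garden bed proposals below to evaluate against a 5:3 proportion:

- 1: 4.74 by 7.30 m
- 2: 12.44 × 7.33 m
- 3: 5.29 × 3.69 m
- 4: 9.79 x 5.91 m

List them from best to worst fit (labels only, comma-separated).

4, 2, 1, 3

Ratios: 1 = 7.30 / 4.74 ≈ 1.540; 2 = 12.44 / 7.33 ≈ 1.697; 3 = 5.29 / 3.69 ≈ 1.434; 4 = 9.79 / 5.91 ≈ 1.657.
|Δ from 1.667|: 1 0.127; 2 0.030; 3 0.233; 4 0.010.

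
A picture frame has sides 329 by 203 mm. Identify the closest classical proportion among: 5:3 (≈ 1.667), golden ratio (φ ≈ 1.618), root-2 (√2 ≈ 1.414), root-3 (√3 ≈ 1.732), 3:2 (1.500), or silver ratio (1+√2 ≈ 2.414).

329/203 ≈ 1.621. Nearest candidates are golden ratio (1.618, off by 0.003) and 5:3 (1.667, off by 0.046).

golden ratio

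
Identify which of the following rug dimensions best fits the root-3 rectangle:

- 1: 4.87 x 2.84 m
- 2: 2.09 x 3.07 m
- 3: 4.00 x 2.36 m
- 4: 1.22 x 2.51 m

Target root-3 ≈ 1.732.
1: 1.715 (Δ0.017)  2: 1.469 (Δ0.263)  3: 1.695 (Δ0.037)  4: 2.057 (Δ0.325)

1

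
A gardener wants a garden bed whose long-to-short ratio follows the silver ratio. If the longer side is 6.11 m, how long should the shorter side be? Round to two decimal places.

2.53 m

silver ratio ≈ 2.41421.
Shorter side = 6.11 ÷ 2.41421 ≈ 2.5308 → 2.53 m.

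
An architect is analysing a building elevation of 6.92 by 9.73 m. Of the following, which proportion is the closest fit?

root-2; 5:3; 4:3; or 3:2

Ratio = 9.73 / 6.92 ≈ 1.406.
Distances: root-2 1.414 (Δ 0.008); 5:3 1.667 (Δ 0.261); 4:3 1.333 (Δ 0.073); 3:2 1.500 (Δ 0.094).

root-2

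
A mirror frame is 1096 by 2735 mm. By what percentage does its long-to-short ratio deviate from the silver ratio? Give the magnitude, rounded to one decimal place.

Ratio = 2735 / 1096 ≈ 2.4954.
Ideal silver ratio ≈ 2.4142. |2.4954 − 2.4142| / 2.4142 ≈ 3.36% → 3.4%.

3.4%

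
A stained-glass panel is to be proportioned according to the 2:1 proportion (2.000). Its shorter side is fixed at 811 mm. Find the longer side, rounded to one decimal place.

2:1 = 2.00000.
Longer side = 811 × 2.00000 ≈ 1622.000 → 1622.0 mm.

1622.0 mm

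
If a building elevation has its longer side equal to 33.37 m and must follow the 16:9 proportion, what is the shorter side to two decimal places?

18.77 m

16:9 ≈ 1.77778.
Shorter side = 33.37 ÷ 1.77778 ≈ 18.7706 → 18.77 m.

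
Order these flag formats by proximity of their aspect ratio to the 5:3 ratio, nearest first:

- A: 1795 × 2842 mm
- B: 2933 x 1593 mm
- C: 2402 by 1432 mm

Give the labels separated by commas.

Ratios: A = 2842 / 1795 ≈ 1.583; B = 2933 / 1593 ≈ 1.841; C = 2402 / 1432 ≈ 1.677.
|Δ from 1.667|: A 0.084; B 0.174; C 0.010.

C, A, B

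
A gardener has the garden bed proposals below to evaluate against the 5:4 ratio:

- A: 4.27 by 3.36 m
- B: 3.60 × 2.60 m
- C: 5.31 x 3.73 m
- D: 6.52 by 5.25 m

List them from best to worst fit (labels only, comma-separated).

D, A, B, C

Ratios: A = 4.27 / 3.36 ≈ 1.271; B = 3.60 / 2.60 ≈ 1.385; C = 5.31 / 3.73 ≈ 1.424; D = 6.52 / 5.25 ≈ 1.242.
|Δ from 1.250|: A 0.021; B 0.135; C 0.174; D 0.008.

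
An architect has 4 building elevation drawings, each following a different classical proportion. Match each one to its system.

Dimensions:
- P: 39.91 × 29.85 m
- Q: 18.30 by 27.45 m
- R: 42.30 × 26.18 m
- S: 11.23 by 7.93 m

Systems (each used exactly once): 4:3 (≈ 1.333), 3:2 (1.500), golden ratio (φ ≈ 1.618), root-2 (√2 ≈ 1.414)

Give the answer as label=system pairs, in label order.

P=4:3, Q=3:2, R=golden ratio, S=root-2

Ratios: P ≈ 1.337; Q ≈ 1.500; R ≈ 1.616; S ≈ 1.416.
Targets: 4:3 ≈ 1.333; 3:2 ≈ 1.500; golden ratio ≈ 1.618; root-2 ≈ 1.414.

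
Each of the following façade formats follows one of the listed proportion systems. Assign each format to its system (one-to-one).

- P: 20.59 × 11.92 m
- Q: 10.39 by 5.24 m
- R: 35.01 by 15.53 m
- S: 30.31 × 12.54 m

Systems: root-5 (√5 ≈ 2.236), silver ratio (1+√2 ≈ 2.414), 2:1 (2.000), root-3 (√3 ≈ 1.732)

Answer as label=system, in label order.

P=root-3, Q=2:1, R=root-5, S=silver ratio

Ratios: P ≈ 1.727; Q ≈ 1.983; R ≈ 2.254; S ≈ 2.417.
Targets: root-5 ≈ 2.236; silver ratio ≈ 2.414; 2:1 ≈ 2.000; root-3 ≈ 1.732.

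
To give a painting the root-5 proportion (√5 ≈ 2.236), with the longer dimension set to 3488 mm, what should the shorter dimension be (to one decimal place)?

root-5 ≈ 2.23607.
Shorter side = 3488 ÷ 2.23607 ≈ 1559.880 → 1559.9 mm.

1559.9 mm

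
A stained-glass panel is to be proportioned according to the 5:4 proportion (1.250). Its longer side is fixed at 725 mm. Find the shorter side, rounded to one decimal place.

580.0 mm

5:4 = 1.25000.
Shorter side = 725 ÷ 1.25000 ≈ 580.000 → 580.0 mm.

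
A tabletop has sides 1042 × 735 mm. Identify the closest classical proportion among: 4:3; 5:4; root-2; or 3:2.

root-2

Ratio = 1042 / 735 ≈ 1.418.
Distances: 4:3 1.333 (Δ 0.085); 5:4 1.250 (Δ 0.168); root-2 1.414 (Δ 0.004); 3:2 1.500 (Δ 0.082).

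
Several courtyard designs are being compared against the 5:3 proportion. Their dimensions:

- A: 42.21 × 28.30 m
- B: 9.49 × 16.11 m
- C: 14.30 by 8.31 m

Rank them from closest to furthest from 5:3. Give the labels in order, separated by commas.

B, C, A

A: 42.21/28.30 ≈ 1.492 → |1.492 − 1.667| = 0.175
B: 16.11/9.49 ≈ 1.698 → |1.698 − 1.667| = 0.031
C: 14.30/8.31 ≈ 1.721 → |1.721 − 1.667| = 0.054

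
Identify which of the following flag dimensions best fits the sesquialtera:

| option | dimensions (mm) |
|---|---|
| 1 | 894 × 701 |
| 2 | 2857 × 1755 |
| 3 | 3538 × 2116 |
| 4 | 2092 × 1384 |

4

Ratios (long/short): 1 ≈ 1.275; 2 ≈ 1.628; 3 ≈ 1.672; 4 ≈ 1.512.
3:2 ≈ 1.500; option 4 is nearest (Δ 0.012).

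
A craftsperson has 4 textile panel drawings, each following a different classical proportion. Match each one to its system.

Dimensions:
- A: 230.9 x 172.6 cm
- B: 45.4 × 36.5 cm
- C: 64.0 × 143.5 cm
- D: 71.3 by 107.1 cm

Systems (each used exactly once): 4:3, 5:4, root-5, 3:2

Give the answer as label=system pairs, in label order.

A=4:3, B=5:4, C=root-5, D=3:2

A = 230.9/172.6 ≈ 1.338 → 4:3 (1.333)
B = 45.4/36.5 ≈ 1.244 → 5:4 (1.250)
C = 143.5/64.0 ≈ 2.242 → root-5 (2.236)
D = 107.1/71.3 ≈ 1.502 → 3:2 (1.500)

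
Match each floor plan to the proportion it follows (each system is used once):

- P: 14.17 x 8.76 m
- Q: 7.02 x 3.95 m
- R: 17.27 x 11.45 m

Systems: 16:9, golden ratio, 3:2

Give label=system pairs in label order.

P = 14.17/8.76 ≈ 1.618 → golden ratio (1.618)
Q = 7.02/3.95 ≈ 1.777 → 16:9 (1.778)
R = 17.27/11.45 ≈ 1.508 → 3:2 (1.500)

P=golden ratio, Q=16:9, R=3:2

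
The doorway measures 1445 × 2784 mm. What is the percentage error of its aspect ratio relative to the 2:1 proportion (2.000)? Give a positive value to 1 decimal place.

Ratio = 2784 / 1445 ≈ 1.9266.
Ideal 2:1 = 2.0000. |1.9266 − 2.0000| / 2.0000 ≈ 3.67% → 3.7%.

3.7%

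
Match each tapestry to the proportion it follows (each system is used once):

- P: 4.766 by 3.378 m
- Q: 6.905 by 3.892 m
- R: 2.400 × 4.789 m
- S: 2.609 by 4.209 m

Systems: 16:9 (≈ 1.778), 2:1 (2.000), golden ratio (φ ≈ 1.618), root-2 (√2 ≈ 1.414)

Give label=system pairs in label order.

Ratios: P ≈ 1.411; Q ≈ 1.774; R ≈ 1.995; S ≈ 1.613.
Targets: 16:9 ≈ 1.778; 2:1 ≈ 2.000; golden ratio ≈ 1.618; root-2 ≈ 1.414.

P=root-2, Q=16:9, R=2:1, S=golden ratio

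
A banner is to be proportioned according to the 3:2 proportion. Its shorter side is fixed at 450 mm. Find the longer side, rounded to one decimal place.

675.0 mm

3:2 = 1.50000.
Longer side = 450 × 1.50000 ≈ 675.000 → 675.0 mm.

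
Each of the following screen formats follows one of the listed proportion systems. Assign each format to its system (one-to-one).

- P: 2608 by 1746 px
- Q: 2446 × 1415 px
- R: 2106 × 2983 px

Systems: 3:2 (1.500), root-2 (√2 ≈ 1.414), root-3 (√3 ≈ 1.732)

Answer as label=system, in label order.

Ratios: P ≈ 1.494; Q ≈ 1.729; R ≈ 1.416.
Targets: 3:2 ≈ 1.500; root-2 ≈ 1.414; root-3 ≈ 1.732.

P=3:2, Q=root-3, R=root-2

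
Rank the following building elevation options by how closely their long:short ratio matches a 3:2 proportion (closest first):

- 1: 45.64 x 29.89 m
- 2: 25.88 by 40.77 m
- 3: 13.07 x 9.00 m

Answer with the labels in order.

1: 45.64/29.89 ≈ 1.527 → |1.527 − 1.500| = 0.027
2: 40.77/25.88 ≈ 1.575 → |1.575 − 1.500| = 0.075
3: 13.07/9.00 ≈ 1.452 → |1.452 − 1.500| = 0.048

1, 3, 2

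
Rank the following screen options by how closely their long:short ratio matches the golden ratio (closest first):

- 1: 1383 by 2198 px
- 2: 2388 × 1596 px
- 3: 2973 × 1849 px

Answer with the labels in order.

Ratios: 1 = 2198 / 1383 ≈ 1.589; 2 = 2388 / 1596 ≈ 1.496; 3 = 2973 / 1849 ≈ 1.608.
|Δ from 1.618|: 1 0.029; 2 0.122; 3 0.010.

3, 1, 2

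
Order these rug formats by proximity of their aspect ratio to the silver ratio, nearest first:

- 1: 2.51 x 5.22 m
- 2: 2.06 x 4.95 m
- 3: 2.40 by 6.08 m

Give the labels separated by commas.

Ratios: 1 = 5.22 / 2.51 ≈ 2.080; 2 = 4.95 / 2.06 ≈ 2.403; 3 = 6.08 / 2.40 ≈ 2.533.
|Δ from 2.414|: 1 0.334; 2 0.011; 3 0.119.

2, 3, 1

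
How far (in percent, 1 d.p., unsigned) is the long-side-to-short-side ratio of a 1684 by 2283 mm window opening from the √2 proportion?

Ratio = 2283 / 1684 ≈ 1.3557.
Ideal root-2 ≈ 1.4142. |1.3557 − 1.4142| / 1.4142 ≈ 4.14% → 4.1%.

4.1%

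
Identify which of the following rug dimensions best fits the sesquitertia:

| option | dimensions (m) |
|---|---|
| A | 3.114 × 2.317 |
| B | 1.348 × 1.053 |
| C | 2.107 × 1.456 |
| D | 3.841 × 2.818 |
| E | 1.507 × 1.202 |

A

Target 4:3 ≈ 1.333.
A: 1.344 (Δ0.011)  B: 1.280 (Δ0.053)  C: 1.447 (Δ0.114)  D: 1.363 (Δ0.030)  E: 1.254 (Δ0.079)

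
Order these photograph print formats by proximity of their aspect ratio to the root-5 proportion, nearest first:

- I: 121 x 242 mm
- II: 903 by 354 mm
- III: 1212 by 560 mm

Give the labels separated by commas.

Ratios: I = 242 / 121 ≈ 2.000; II = 903 / 354 ≈ 2.551; III = 1212 / 560 ≈ 2.164.
|Δ from 2.236|: I 0.236; II 0.315; III 0.072.

III, I, II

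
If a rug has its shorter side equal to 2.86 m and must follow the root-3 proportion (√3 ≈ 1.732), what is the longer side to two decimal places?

root-3 ≈ 1.73205.
Longer side = 2.86 × 1.73205 ≈ 4.9537 → 4.95 m.

4.95 m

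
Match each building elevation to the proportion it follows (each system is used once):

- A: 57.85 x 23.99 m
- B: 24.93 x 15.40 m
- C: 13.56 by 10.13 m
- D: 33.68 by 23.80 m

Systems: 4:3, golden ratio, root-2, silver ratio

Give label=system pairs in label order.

A=silver ratio, B=golden ratio, C=4:3, D=root-2

A = 57.85/23.99 ≈ 2.411 → silver ratio (2.414)
B = 24.93/15.40 ≈ 1.619 → golden ratio (1.618)
C = 13.56/10.13 ≈ 1.339 → 4:3 (1.333)
D = 33.68/23.80 ≈ 1.415 → root-2 (1.414)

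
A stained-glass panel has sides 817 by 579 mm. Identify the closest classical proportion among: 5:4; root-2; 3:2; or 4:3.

root-2

Ratio = 817 / 579 ≈ 1.411.
Distances: 5:4 1.250 (Δ 0.161); root-2 1.414 (Δ 0.003); 3:2 1.500 (Δ 0.089); 4:3 1.333 (Δ 0.078).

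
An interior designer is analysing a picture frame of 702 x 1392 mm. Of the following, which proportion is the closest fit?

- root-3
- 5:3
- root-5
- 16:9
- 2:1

2:1

Ratio = 1392 / 702 ≈ 1.983.
Distances: root-3 1.732 (Δ 0.251); 5:3 1.667 (Δ 0.316); root-5 2.236 (Δ 0.253); 16:9 1.778 (Δ 0.205); 2:1 2.000 (Δ 0.017).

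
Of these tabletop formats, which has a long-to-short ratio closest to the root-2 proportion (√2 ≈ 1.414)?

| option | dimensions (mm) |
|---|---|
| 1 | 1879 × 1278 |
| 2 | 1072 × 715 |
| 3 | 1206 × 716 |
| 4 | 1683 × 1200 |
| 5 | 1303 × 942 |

4

Target root-2 ≈ 1.414.
1: 1.470 (Δ0.056)  2: 1.499 (Δ0.085)  3: 1.684 (Δ0.270)  4: 1.403 (Δ0.011)  5: 1.383 (Δ0.031)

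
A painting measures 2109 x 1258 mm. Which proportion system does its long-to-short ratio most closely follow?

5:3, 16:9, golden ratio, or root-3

5:3

2109/1258 ≈ 1.676. Nearest candidates are 5:3 (1.667, off by 0.009) and root-3 (1.732, off by 0.056).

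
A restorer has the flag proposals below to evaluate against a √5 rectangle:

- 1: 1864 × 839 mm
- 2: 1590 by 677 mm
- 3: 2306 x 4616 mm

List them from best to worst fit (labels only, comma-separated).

1, 2, 3

1: 1864/839 ≈ 2.222 → |2.222 − 2.236| = 0.014
2: 1590/677 ≈ 2.349 → |2.349 − 2.236| = 0.113
3: 4616/2306 ≈ 2.002 → |2.002 − 2.236| = 0.234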